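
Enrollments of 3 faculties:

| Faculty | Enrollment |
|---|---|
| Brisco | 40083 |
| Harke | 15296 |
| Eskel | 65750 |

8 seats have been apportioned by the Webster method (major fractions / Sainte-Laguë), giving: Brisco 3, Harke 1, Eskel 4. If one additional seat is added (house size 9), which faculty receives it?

Priority for the next seat is population ÷ (current seats + 0.5).
Priorities: Brisco 11452.286, Harke 10197.333, Eskel 14611.111.
Highest priority: Eskel.

Eskel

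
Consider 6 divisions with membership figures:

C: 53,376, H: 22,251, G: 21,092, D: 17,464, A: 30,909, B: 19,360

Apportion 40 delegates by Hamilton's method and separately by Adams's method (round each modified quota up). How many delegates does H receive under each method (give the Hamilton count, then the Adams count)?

Hamilton: C 13, H 5, G 5, D 4, A 8, B 5.
Adams: C 13, H 6, G 5, D 4, A 7, B 5.
H gets 5 under Hamilton and 6 under Adams.

5 and 6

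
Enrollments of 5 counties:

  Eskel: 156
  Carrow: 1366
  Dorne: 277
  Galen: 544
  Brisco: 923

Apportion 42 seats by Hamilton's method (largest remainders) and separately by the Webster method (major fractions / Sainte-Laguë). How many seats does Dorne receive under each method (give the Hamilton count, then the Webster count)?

Hamilton: Eskel 2, Carrow 18, Dorne 3, Galen 7, Brisco 12.
Webster: Eskel 2, Carrow 17, Dorne 4, Galen 7, Brisco 12.
Dorne gets 3 under Hamilton and 4 under Webster.

3 and 4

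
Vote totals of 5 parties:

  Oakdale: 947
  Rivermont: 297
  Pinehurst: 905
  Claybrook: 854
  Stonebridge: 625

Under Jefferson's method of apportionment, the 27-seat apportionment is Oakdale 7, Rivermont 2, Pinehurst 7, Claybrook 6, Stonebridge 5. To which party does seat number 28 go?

Claybrook

Priority for the next seat is population ÷ (current seats + 1).
Priorities: Oakdale 118.375, Rivermont 99.000, Pinehurst 113.125, Claybrook 122.000, Stonebridge 104.167.
Highest priority: Claybrook.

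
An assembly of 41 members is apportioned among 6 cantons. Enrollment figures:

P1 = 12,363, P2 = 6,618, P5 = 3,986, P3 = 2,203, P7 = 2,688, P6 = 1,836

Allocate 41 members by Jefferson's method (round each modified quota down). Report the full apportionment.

Standard divisor 29694/41 ≈ 724.244; standard quotas: P1 17.070, P2 9.138, P5 5.504, P3 3.042, P7 3.711, P6 2.535.
Rounding down gives 17, 9, 5, 3, 3, 2 = 39 seats, so the divisor must be adjusted.
With modified divisor 668: modified quotas P1 18.507, P2 9.907, P5 5.967, P3 3.298, P7 4.024, P6 2.749.
Rounding down: P1 18, P2 9, P5 5, P3 3, P7 4, P6 2 (total 41).

P1 18, P2 9, P5 5, P3 3, P7 4, P6 2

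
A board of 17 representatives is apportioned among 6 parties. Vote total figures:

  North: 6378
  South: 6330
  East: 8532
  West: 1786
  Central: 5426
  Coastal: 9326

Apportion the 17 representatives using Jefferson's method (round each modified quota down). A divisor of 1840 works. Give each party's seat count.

North: 3; South: 3; East: 4; West: 0; Central: 2; Coastal: 5

With modified divisor 1840: modified quotas North 3.466, South 3.440, East 4.637, West 0.971, Central 2.949, Coastal 5.068.
Rounding down: North 3, South 3, East 4, West 0, Central 2, Coastal 5 (total 17).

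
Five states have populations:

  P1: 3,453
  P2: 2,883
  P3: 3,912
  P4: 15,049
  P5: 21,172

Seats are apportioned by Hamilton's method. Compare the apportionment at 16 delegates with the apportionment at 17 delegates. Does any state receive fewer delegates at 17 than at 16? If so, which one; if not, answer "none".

At 16 seats: P1 1, P2 1, P3 2, P4 5, P5 7.
At 17 seats: P1 1, P2 1, P3 1, P4 6, P5 8.
P3 drops from 2 to 1.

P3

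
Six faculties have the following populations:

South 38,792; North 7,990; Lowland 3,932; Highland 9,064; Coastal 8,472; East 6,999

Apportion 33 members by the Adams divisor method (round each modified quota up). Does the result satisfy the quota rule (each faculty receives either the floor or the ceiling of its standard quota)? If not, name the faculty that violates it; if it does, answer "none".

South

Standard quotas: South 17.012, North 3.504, Lowland 1.724, Highland 3.975, Coastal 3.715, East 3.069.
Adams allocation: South 16, North 4, Lowland 2, Highland 4, Coastal 4, East 3.
South has quota 17.012 (lower 17, upper 18) but receives 16 — outside the quota interval.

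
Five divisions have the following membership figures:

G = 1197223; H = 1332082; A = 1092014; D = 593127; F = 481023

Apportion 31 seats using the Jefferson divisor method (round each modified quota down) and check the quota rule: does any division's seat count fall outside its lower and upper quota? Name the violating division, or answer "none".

Standard quotas: G 7.904, H 8.795, A 7.210, D 3.916, F 3.176.
Jefferson allocation: G 8, H 9, A 7, D 4, F 3.
Every allocation lies between the lower and upper quota.

none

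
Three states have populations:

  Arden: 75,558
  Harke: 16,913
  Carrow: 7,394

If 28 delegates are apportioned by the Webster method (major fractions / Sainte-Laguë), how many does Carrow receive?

Standard divisor 99865/28 ≈ 3566.607; standard quotas: Arden 21.185, Harke 4.742, Carrow 2.073.
Rounding to the nearest integer gives Arden 21, Harke 5, Carrow 2 — total 28, matching the house size, so no adjustment is needed.
Carrow receives 2.

2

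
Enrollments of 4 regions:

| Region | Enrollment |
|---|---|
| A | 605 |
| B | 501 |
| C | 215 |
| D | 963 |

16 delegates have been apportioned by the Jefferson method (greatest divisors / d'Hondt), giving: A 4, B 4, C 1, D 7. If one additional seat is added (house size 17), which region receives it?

Priority for the next seat is population ÷ (current seats + 1).
Priorities: A 121.000, B 100.200, C 107.500, D 120.375.
Highest priority: A.

A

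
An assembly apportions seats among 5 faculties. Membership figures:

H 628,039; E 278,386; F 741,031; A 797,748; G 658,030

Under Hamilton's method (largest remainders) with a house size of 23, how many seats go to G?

5

Standard divisor: 3103234 ÷ 23 ≈ 134923.217.
Standard quotas: H 4.6548, E 2.0633, F 5.4922, A 5.9126, G 4.8771.
Lower quotas: H 4, E 2, F 5, A 5, G 4 (sum 20, leaving 3 seats).
Remainders in descending order: A 0.9126, G 0.8771, H 0.6548, F 0.4922, E 0.0633.
The surplus seats go to A, G, H.
G receives 5.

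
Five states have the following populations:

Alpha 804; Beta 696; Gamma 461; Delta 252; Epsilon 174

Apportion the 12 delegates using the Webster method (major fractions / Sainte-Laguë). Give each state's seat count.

Standard divisor 2387/12 ≈ 198.917; standard quotas: Alpha 4.042, Beta 3.499, Gamma 2.318, Delta 1.267, Epsilon 0.875.
Rounding to the nearest integer gives 4, 3, 2, 1, 1 = 11 seats, so the divisor must be adjusted.
With modified divisor 190: modified quotas Alpha 4.232, Beta 3.663, Gamma 2.426, Delta 1.326, Epsilon 0.916.
Rounding to the nearest integer: Alpha 4, Beta 4, Gamma 2, Delta 1, Epsilon 1 (total 12).

Alpha 4, Beta 4, Gamma 2, Delta 1, Epsilon 1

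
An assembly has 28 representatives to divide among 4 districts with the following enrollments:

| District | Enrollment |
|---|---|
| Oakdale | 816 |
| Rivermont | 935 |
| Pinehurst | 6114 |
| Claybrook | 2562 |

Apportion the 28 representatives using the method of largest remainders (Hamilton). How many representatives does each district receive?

Total 10427; standard divisor 10427/28 ≈ 372.393.
Standard quotas: Oakdale 2.1912, Rivermont 2.5108, Pinehurst 16.4181, Claybrook 6.8798.
Lower quotas: Oakdale 2, Rivermont 2, Pinehurst 16, Claybrook 6 (sum 26, leaving 2 seats).
Remainders in descending order: Claybrook 0.8798, Rivermont 0.5108, Pinehurst 0.4181, Oakdale 0.1912.
Largest remainders: Claybrook, Rivermont receive the extra seats.

Oakdale 2, Rivermont 3, Pinehurst 16, Claybrook 7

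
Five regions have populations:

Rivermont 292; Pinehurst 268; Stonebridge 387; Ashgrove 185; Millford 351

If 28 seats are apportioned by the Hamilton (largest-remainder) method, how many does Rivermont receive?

Total 1483; standard divisor 1483/28 ≈ 52.964.
Standard quotas: Rivermont 5.513, Pinehurst 5.060, Stonebridge 7.307, Ashgrove 3.493, Millford 6.627.
Lower quotas: Rivermont 5, Pinehurst 5, Stonebridge 7, Ashgrove 3, Millford 6 (sum 26, leaving 2 seats).
Remainders in descending order: Millford 0.627, Rivermont 0.513, Ashgrove 0.493, Stonebridge 0.307, Pinehurst 0.060.
Largest remainders: Millford, Rivermont receive the extra seats.
Rivermont receives 6.

6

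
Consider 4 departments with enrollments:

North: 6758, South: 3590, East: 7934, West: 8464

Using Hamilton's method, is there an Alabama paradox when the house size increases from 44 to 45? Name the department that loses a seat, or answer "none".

none

At 44 seats: North 11, South 6, East 13, West 14.
At 45 seats: North 12, South 6, East 13, West 14.
No department's allocation decreased.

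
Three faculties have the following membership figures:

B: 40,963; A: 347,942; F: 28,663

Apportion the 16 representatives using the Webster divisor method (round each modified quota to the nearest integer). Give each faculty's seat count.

Standard divisor 417568/16 ≈ 26098; standard quotas: B 1.570, A 13.332, F 1.098.
Rounding to the nearest integer gives B 2, A 13, F 1 — total 16, matching the house size, so no adjustment is needed.

B 2, A 13, F 1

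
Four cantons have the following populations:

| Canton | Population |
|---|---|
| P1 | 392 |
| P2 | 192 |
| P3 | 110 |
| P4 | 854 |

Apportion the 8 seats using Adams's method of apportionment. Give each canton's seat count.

Standard divisor 1548/8 ≈ 193.5; standard quotas: P1 2.026, P2 0.992, P3 0.568, P4 4.413.
Rounding up gives 3, 1, 1, 5 = 10 seats, so the divisor must be adjusted.
With modified divisor 250: modified quotas P1 1.568, P2 0.768, P3 0.440, P4 3.416.
Rounding up: P1 2, P2 1, P3 1, P4 4 (total 8).

P1 2, P2 1, P3 1, P4 4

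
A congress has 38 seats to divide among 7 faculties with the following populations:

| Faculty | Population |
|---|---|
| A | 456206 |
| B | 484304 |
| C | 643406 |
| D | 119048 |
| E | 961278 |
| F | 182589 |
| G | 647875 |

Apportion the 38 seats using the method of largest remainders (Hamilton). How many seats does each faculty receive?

The standard divisor is 3494706/38 ≈ 91965.947.
Standard quotas: A 4.9606, B 5.2661, C 6.9961, D 1.2945, E 10.4525, F 1.9854, G 7.0447.
Lower quotas: A 4, B 5, C 6, D 1, E 10, F 1, G 7 (sum 34, leaving 4 seats).
Remainders in descending order: C 0.9961, F 0.9854, A 0.9606, E 0.4525, D 0.2945, B 0.2661, G 0.0447.
Largest remainders: C, F, A, E receive the extra seats.

A 5, B 5, C 7, D 1, E 11, F 2, G 7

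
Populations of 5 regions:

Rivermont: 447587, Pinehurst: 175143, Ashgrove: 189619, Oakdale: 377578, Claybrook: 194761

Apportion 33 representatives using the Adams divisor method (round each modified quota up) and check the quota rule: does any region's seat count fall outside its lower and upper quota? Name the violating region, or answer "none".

Standard quotas: Rivermont 10.667, Pinehurst 4.174, Ashgrove 4.519, Oakdale 8.998, Claybrook 4.642.
Adams allocation: Rivermont 10, Pinehurst 4, Ashgrove 5, Oakdale 9, Claybrook 5.
Every allocation lies between the lower and upper quota.

none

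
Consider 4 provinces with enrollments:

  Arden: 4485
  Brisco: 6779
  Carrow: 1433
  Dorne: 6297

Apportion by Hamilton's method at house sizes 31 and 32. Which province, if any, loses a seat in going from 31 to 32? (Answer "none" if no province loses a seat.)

At 31 seats: Arden 7, Brisco 11, Carrow 3, Dorne 10.
At 32 seats: Arden 8, Brisco 11, Carrow 2, Dorne 11.
Carrow drops from 3 to 2.

Carrow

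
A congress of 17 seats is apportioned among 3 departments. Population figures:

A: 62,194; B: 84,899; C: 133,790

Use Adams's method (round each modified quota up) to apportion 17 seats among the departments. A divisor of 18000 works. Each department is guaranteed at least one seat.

A 4, B 5, C 8

With modified divisor 18000: modified quotas A 3.455, B 4.717, C 7.433.
Rounding up: A 4, B 5, C 8 (total 17).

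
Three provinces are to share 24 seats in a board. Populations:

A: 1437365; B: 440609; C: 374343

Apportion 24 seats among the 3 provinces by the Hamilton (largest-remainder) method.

A 15; B 5; C 4

Standard divisor: 2252317 ÷ 24 ≈ 93846.542.
Standard quotas: A 15.3161, B 4.6950, C 3.9889.
Lower quotas: A 15, B 4, C 3 (sum 22, leaving 2 seats).
Remainders in descending order: C 0.9889, B 0.6950, A 0.3161.
The surplus seats go to C, B.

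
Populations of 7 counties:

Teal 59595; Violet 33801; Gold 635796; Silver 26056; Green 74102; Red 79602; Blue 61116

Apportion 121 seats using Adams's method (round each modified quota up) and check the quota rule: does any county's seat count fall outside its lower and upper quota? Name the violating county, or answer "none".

Standard quotas: Teal 7.433, Violet 4.216, Gold 79.305, Silver 3.250, Green 9.243, Red 9.929, Blue 7.623.
Adams allocation: Teal 8, Violet 5, Gold 77, Silver 4, Green 9, Red 10, Blue 8.
Gold has quota 79.305 (lower 79, upper 80) but receives 77 — outside the quota interval.

Gold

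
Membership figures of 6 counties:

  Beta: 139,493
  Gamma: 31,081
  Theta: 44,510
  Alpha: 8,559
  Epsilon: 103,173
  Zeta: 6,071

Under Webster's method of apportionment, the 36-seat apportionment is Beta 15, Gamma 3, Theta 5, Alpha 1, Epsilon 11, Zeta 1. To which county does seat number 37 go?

Beta

Priority for the next seat is population ÷ (current seats + 0.5).
Priorities: Beta 8999.548, Gamma 8880.286, Theta 8092.727, Alpha 5706.000, Epsilon 8971.565, Zeta 4047.333.
Highest priority: Beta.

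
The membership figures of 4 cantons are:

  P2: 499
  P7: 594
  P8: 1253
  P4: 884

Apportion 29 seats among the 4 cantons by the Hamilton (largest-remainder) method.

Standard divisor: 3230 ÷ 29 ≈ 111.379.
Standard quotas: P2 4.480, P7 5.333, P8 11.250, P4 7.937.
Lower quotas: P2 4, P7 5, P8 11, P4 7 (sum 27, leaving 2 seats).
Remainders in descending order: P4 0.937, P2 0.480, P7 0.333, P8 0.250.
The surplus seats go to P4, P2.

P2=5; P7=5; P8=11; P4=8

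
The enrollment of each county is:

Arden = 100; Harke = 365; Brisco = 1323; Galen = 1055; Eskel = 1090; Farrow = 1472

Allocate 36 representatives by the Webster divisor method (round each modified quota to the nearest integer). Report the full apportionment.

Standard divisor 5405/36 ≈ 150.139; standard quotas: Arden 0.666, Harke 2.431, Brisco 8.812, Galen 7.027, Eskel 7.260, Farrow 9.804.
Rounding to the nearest integer gives Arden 1, Harke 2, Brisco 9, Galen 7, Eskel 7, Farrow 10 — total 36, matching the house size, so no adjustment is needed.

Arden 1, Harke 2, Brisco 9, Galen 7, Eskel 7, Farrow 10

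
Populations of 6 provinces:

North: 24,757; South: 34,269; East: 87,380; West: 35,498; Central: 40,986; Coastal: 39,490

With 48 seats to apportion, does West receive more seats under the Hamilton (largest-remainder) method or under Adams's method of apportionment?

Adams

Hamilton: North 5, South 6, East 16, West 6, Central 8, Coastal 7.
Adams: North 5, South 6, East 15, West 7, Central 8, Coastal 7.
West gets 6 under Hamilton and 7 under Adams.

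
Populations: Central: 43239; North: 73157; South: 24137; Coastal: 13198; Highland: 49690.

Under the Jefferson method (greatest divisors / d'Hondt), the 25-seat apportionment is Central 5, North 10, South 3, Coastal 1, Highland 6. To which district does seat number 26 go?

Priority for the next seat is population ÷ (current seats + 1).
Priorities: Central 7206.500, North 6650.636, South 6034.250, Coastal 6599.000, Highland 7098.571.
Highest priority: Central.

Central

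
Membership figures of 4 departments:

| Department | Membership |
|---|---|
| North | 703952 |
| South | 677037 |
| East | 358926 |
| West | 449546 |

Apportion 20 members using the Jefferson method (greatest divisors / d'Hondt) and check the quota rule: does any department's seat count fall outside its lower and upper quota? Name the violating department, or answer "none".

none

Standard quotas: North 6.430, South 6.185, East 3.279, West 4.106.
Jefferson allocation: North 7, South 6, East 3, West 4.
Every allocation lies between the lower and upper quota.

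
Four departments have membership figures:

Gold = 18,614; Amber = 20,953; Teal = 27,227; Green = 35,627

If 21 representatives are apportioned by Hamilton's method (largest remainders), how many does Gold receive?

4

Total 102421; standard divisor 102421/21 ≈ 4877.19.
Standard quotas: Gold 3.8165, Amber 4.2961, Teal 5.5825, Green 7.3048.
Lower quotas: Gold 3, Amber 4, Teal 5, Green 7 (sum 19, leaving 2 seats).
Remainders in descending order: Gold 0.8165, Teal 0.5825, Green 0.3048, Amber 0.2961.
The surplus seats go to Gold, Teal.
Gold receives 4.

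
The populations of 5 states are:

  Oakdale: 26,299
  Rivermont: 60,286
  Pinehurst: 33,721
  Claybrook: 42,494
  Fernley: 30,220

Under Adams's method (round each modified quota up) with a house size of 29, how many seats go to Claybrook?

6

Standard divisor 193020/29 ≈ 6655.862; standard quotas: Oakdale 3.951, Rivermont 9.058, Pinehurst 5.066, Claybrook 6.384, Fernley 4.540.
Rounding up gives 4, 10, 6, 7, 5 = 32 seats, so the divisor must be adjusted.
With modified divisor 7300: modified quotas Oakdale 3.603, Rivermont 8.258, Pinehurst 4.619, Claybrook 5.821, Fernley 4.140.
Rounding up: Oakdale 4, Rivermont 9, Pinehurst 5, Claybrook 6, Fernley 5 (total 29).
Claybrook receives 6.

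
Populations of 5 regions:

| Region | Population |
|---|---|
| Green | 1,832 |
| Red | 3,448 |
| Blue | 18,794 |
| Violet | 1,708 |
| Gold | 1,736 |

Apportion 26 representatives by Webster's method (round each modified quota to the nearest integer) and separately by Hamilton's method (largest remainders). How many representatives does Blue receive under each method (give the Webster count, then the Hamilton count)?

Webster: Green 2, Red 3, Blue 17, Violet 2, Gold 2.
Hamilton: Green 2, Red 3, Blue 18, Violet 1, Gold 2.
Blue gets 17 under Webster and 18 under Hamilton.

17 and 18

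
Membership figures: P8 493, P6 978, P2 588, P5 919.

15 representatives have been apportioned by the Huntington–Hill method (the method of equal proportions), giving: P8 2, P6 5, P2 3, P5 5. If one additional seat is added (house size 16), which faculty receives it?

Priority for the next seat is population ÷ (√(s·(s+1))).
Priorities: P8 201.266, P6 178.558, P2 169.741, P5 167.786.
Highest priority: P8.

P8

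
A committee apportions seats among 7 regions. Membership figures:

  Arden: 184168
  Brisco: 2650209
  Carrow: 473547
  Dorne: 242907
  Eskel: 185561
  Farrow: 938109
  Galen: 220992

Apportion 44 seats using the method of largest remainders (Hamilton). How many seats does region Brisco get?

24

Total 4895493; standard divisor 4895493/44 ≈ 111261.205.
Standard quotas: Arden 1.6553, Brisco 23.8197, Carrow 4.2562, Dorne 2.1832, Eskel 1.6678, Farrow 8.4316, Galen 1.9862.
Lower quotas: Arden 1, Brisco 23, Carrow 4, Dorne 2, Eskel 1, Farrow 8, Galen 1 (sum 40, leaving 4 seats).
Remainders in descending order: Galen 0.9862, Brisco 0.8197, Eskel 0.6678, Arden 0.6553, Farrow 0.4316, Carrow 0.2562, Dorne 0.1832.
Largest remainders: Galen, Brisco, Eskel, Arden receive the extra seats.
Brisco receives 24.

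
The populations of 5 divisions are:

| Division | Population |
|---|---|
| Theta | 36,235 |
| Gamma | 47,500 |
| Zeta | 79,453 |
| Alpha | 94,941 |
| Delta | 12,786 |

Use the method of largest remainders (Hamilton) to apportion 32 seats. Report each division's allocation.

Theta 4, Gamma 6, Zeta 9, Alpha 11, Delta 2

Standard divisor: 270915 ÷ 32 ≈ 8466.094.
Standard quotas: Theta 4.2800, Gamma 5.6106, Zeta 9.3848, Alpha 11.2143, Delta 1.5103.
Lower quotas: Theta 4, Gamma 5, Zeta 9, Alpha 11, Delta 1 (sum 30, leaving 2 seats).
Remainders in descending order: Gamma 0.6106, Delta 0.5103, Zeta 0.3848, Theta 0.2800, Alpha 0.2143.
The surplus seats go to Gamma, Delta.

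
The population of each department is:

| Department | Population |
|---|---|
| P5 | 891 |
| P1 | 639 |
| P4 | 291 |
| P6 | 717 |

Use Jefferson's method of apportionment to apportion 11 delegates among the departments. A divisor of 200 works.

P5=4, P1=3, P4=1, P6=3

With modified divisor 200: modified quotas P5 4.455, P1 3.195, P4 1.455, P6 3.585.
Rounding down: P5 4, P1 3, P4 1, P6 3 (total 11).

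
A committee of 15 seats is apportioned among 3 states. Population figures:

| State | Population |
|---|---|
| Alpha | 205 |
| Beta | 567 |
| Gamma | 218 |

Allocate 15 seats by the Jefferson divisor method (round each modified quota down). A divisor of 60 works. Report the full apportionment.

With modified divisor 60: modified quotas Alpha 3.417, Beta 9.450, Gamma 3.633.
Rounding down: Alpha 3, Beta 9, Gamma 3 (total 15).

Alpha 3; Beta 9; Gamma 3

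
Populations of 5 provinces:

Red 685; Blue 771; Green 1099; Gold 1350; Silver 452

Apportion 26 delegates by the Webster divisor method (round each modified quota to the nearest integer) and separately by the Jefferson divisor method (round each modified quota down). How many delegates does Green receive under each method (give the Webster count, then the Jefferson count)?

Webster: Red 4, Blue 5, Green 6, Gold 8, Silver 3.
Jefferson: Red 4, Blue 5, Green 7, Gold 8, Silver 2.
Green gets 6 under Webster and 7 under Jefferson.

6 and 7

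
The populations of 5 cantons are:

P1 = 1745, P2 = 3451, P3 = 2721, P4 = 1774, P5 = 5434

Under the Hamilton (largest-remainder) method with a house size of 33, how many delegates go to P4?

4

Standard divisor: 15125 ÷ 33 ≈ 458.333.
Standard quotas: P1 3.8073, P2 7.5295, P3 5.9367, P4 3.8705, P5 11.8560.
Lower quotas: P1 3, P2 7, P3 5, P4 3, P5 11 (sum 29, leaving 4 seats).
Remainders in descending order: P3 0.9367, P4 0.8705, P5 0.8560, P1 0.8073, P2 0.5295.
The surplus seats go to P3, P4, P5, P1.
P4 receives 4.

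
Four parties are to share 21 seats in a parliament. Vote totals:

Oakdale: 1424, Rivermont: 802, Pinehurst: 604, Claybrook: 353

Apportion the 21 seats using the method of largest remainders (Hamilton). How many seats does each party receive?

Oakdale: 10, Rivermont: 5, Pinehurst: 4, Claybrook: 2

The standard divisor is 3183/21 ≈ 151.571.
Standard quotas: Oakdale 9.395, Rivermont 5.291, Pinehurst 3.985, Claybrook 2.329.
Lower quotas: Oakdale 9, Rivermont 5, Pinehurst 3, Claybrook 2 (sum 19, leaving 2 seats).
Remainders in descending order: Pinehurst 0.985, Oakdale 0.395, Claybrook 0.329, Rivermont 0.291.
Largest remainders: Pinehurst, Oakdale receive the extra seats.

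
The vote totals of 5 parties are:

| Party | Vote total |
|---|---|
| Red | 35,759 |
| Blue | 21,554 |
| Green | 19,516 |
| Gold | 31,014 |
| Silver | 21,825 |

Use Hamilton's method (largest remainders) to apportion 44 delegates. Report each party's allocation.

Red 12, Blue 7, Green 7, Gold 11, Silver 7

The standard divisor is 129668/44 = 2947.
Standard quotas: Red 12.1340, Blue 7.3139, Green 6.6223, Gold 10.5239, Silver 7.4058.
Lower quotas: Red 12, Blue 7, Green 6, Gold 10, Silver 7 (sum 42, leaving 2 seats).
Remainders in descending order: Green 0.6223, Gold 0.5239, Silver 0.4058, Blue 0.3139, Red 0.1340.
Largest remainders: Green, Gold receive the extra seats.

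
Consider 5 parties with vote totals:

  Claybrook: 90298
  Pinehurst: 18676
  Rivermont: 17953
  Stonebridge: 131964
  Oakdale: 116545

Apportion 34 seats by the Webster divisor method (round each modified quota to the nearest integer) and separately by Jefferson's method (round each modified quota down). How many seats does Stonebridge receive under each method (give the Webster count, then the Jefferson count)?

12 and 13

Webster: Claybrook 8, Pinehurst 2, Rivermont 2, Stonebridge 12, Oakdale 10.
Jefferson: Claybrook 8, Pinehurst 1, Rivermont 1, Stonebridge 13, Oakdale 11.
Stonebridge gets 12 under Webster and 13 under Jefferson.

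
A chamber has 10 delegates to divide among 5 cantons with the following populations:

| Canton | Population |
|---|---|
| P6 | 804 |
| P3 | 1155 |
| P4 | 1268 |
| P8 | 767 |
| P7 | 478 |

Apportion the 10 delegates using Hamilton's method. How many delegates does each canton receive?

The standard divisor is 4472/10 ≈ 447.2.
Standard quotas: P6 1.798, P3 2.583, P4 2.835, P8 1.715, P7 1.069.
Lower quotas: P6 1, P3 2, P4 2, P8 1, P7 1 (sum 7, leaving 3 seats).
Remainders in descending order: P4 0.835, P6 0.798, P8 0.715, P3 0.583, P7 0.069.
The surplus seats go to P4, P6, P8.

P6: 2, P3: 2, P4: 3, P8: 2, P7: 1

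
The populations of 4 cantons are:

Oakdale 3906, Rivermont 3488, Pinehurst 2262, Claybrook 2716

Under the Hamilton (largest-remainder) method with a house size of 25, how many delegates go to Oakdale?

Standard divisor: 12372 ÷ 25 ≈ 494.88.
Standard quotas: Oakdale 7.893, Rivermont 7.048, Pinehurst 4.571, Claybrook 5.488.
Lower quotas: Oakdale 7, Rivermont 7, Pinehurst 4, Claybrook 5 (sum 23, leaving 2 seats).
Remainders in descending order: Oakdale 0.893, Pinehurst 0.571, Claybrook 0.488, Rivermont 0.048.
Largest remainders: Oakdale, Pinehurst receive the extra seats.
Oakdale receives 8.

8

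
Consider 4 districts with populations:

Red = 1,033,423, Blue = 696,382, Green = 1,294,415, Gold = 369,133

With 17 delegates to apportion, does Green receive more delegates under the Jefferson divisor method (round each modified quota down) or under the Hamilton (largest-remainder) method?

Jefferson

Jefferson: Red 5, Blue 3, Green 7, Gold 2.
Hamilton: Red 5, Blue 4, Green 6, Gold 2.
Green gets 7 under Jefferson and 6 under Hamilton.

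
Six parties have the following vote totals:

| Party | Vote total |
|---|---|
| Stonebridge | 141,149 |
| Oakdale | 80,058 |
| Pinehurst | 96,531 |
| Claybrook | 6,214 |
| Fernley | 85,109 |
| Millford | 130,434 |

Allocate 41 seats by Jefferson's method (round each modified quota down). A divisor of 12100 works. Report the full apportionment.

With modified divisor 12100: modified quotas Stonebridge 11.665, Oakdale 6.616, Pinehurst 7.978, Claybrook 0.514, Fernley 7.034, Millford 10.780.
Rounding down: Stonebridge 11, Oakdale 6, Pinehurst 7, Claybrook 0, Fernley 7, Millford 10 (total 41).

Stonebridge 11; Oakdale 6; Pinehurst 7; Claybrook 0; Fernley 7; Millford 10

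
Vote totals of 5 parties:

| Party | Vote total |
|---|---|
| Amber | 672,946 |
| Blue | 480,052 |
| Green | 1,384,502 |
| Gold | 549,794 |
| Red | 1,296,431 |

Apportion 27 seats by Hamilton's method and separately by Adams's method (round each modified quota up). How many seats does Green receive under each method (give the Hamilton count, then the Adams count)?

Hamilton: Amber 4, Blue 3, Green 9, Gold 3, Red 8.
Adams: Amber 4, Blue 3, Green 8, Gold 4, Red 8.
Green gets 9 under Hamilton and 8 under Adams.

9 and 8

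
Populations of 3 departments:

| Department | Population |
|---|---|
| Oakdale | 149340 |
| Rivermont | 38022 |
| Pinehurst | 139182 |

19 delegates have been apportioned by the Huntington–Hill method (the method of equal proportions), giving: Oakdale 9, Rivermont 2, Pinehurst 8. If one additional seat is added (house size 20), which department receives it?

Pinehurst

Priority for the next seat is population ÷ (√(s·(s+1))).
Priorities: Oakdale 15741.818, Rivermont 15522.417, Pinehurst 16402.756.
Highest priority: Pinehurst.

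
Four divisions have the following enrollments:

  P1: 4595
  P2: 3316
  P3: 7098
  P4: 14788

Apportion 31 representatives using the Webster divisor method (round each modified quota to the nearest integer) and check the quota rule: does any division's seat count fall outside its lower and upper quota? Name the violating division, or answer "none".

none

Standard quotas: P1 4.781, P2 3.450, P3 7.385, P4 15.385.
Webster allocation: P1 5, P2 3, P3 7, P4 16.
Every allocation lies between the lower and upper quota.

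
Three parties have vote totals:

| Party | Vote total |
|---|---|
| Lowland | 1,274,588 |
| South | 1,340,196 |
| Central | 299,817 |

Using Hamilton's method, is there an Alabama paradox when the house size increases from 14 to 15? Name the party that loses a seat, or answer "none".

At 14 seats: Lowland 6, South 6, Central 2.
At 15 seats: Lowland 7, South 7, Central 1.
Central drops from 2 to 1.

Central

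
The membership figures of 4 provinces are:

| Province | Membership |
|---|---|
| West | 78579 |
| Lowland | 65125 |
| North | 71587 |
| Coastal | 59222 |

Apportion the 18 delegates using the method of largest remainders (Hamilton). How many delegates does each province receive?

West 5; Lowland 4; North 5; Coastal 4

Total 274513; standard divisor 274513/18 ≈ 15250.722.
Standard quotas: West 5.1525, Lowland 4.2703, North 4.6940, Coastal 3.8832.
Lower quotas: West 5, Lowland 4, North 4, Coastal 3 (sum 16, leaving 2 seats).
Remainders in descending order: Coastal 0.8832, North 0.6940, Lowland 0.2703, West 0.1525.
The surplus seats go to Coastal, North.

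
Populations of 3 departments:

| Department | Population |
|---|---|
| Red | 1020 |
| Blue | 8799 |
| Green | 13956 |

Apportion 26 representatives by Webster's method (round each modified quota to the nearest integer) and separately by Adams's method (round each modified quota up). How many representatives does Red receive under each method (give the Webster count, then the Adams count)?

1 and 2

Webster: Red 1, Blue 10, Green 15.
Adams: Red 2, Blue 9, Green 15.
Red gets 1 under Webster and 2 under Adams.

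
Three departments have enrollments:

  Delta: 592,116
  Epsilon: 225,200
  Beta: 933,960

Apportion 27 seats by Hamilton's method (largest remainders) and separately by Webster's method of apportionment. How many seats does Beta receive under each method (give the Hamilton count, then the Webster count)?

Hamilton: Delta 9, Epsilon 4, Beta 14.
Webster: Delta 9, Epsilon 3, Beta 15.
Beta gets 14 under Hamilton and 15 under Webster.

14 and 15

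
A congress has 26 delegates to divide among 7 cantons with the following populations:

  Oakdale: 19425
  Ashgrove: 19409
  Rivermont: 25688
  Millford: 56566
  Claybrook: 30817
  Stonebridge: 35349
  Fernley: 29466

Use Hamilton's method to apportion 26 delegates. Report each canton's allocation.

The standard divisor is 216720/26 ≈ 8335.385.
Standard quotas: Oakdale 2.3304, Ashgrove 2.3285, Rivermont 3.0818, Millford 6.7862, Claybrook 3.6971, Stonebridge 4.2408, Fernley 3.5350.
Lower quotas: Oakdale 2, Ashgrove 2, Rivermont 3, Millford 6, Claybrook 3, Stonebridge 4, Fernley 3 (sum 23, leaving 3 seats).
Remainders in descending order: Millford 0.7862, Claybrook 0.6971, Fernley 0.5350, Oakdale 0.3304, Ashgrove 0.3285, Stonebridge 0.2408, Rivermont 0.0818.
Largest remainders: Millford, Claybrook, Fernley receive the extra seats.

Oakdale 2; Ashgrove 2; Rivermont 3; Millford 7; Claybrook 4; Stonebridge 4; Fernley 4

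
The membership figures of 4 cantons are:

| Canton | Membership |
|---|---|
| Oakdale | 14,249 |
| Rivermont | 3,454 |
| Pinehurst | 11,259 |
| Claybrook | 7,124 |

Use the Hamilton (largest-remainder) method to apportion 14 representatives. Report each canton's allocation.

Oakdale 6, Rivermont 1, Pinehurst 4, Claybrook 3

Total 36086; standard divisor 36086/14 ≈ 2577.571.
Standard quotas: Oakdale 5.5281, Rivermont 1.3400, Pinehurst 4.3681, Claybrook 2.7638.
Lower quotas: Oakdale 5, Rivermont 1, Pinehurst 4, Claybrook 2 (sum 12, leaving 2 seats).
Remainders in descending order: Claybrook 0.7638, Oakdale 0.5281, Pinehurst 0.3681, Rivermont 0.3400.
The surplus seats go to Claybrook, Oakdale.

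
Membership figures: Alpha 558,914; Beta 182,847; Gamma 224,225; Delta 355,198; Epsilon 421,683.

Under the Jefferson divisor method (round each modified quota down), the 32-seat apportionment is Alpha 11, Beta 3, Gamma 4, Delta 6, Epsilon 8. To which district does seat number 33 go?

Priority for the next seat is population ÷ (current seats + 1).
Priorities: Alpha 46576.167, Beta 45711.750, Gamma 44845.000, Delta 50742.571, Epsilon 46853.667.
Highest priority: Delta.

Delta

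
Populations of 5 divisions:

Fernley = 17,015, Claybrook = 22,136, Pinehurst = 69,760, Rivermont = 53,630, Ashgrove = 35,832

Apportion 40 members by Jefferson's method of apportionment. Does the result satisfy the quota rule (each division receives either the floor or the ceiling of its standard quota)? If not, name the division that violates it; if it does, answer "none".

Standard quotas: Fernley 3.431, Claybrook 4.464, Pinehurst 14.066, Rivermont 10.814, Ashgrove 7.225.
Jefferson allocation: Fernley 3, Claybrook 4, Pinehurst 15, Rivermont 11, Ashgrove 7.
Every allocation lies between the lower and upper quota.

none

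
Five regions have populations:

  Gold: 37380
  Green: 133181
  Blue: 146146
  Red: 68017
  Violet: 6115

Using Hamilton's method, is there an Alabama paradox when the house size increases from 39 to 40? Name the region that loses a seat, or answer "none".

At 39 seats: Gold 4, Green 13, Blue 14, Red 7, Violet 1.
At 40 seats: Gold 4, Green 14, Blue 15, Red 7, Violet 0.
Violet drops from 1 to 0.

Violet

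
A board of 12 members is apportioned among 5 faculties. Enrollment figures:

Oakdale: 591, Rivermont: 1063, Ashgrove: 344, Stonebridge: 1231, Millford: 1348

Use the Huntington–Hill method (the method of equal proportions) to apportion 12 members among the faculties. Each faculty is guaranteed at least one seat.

With divisor 404: modified quotas Oakdale 1.463, Rivermont 2.631, Ashgrove 0.851, Stonebridge 3.047, Millford 3.337.
Geometric-mean thresholds: Oakdale √(1·2)=1.414, Rivermont √(2·3)=2.449, Ashgrove (min 1), Stonebridge √(3·4)=3.464, Millford √(3·4)=3.464.
Each quota rounded against its threshold gives Oakdale 2, Rivermont 3, Ashgrove 1, Stonebridge 3, Millford 3 (total 12).

Oakdale 2, Rivermont 3, Ashgrove 1, Stonebridge 3, Millford 3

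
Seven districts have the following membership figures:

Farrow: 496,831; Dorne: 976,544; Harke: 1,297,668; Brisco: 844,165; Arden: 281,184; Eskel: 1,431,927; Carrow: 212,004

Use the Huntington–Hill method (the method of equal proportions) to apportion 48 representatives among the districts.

Farrow 4, Dorne 9, Harke 11, Brisco 7, Arden 3, Eskel 12, Carrow 2

With divisor 114719: modified quotas Farrow 4.331, Dorne 8.512, Harke 11.312, Brisco 7.359, Arden 2.451, Eskel 12.482, Carrow 1.848.
Geometric-mean thresholds: Farrow √(4·5)=4.472, Dorne √(8·9)=8.485, Harke √(11·12)=11.489, Brisco √(7·8)=7.483, Arden √(2·3)=2.449, Eskel √(12·13)=12.490, Carrow √(1·2)=1.414.
Each quota rounded against its threshold gives Farrow 4, Dorne 9, Harke 11, Brisco 7, Arden 3, Eskel 12, Carrow 2 (total 48).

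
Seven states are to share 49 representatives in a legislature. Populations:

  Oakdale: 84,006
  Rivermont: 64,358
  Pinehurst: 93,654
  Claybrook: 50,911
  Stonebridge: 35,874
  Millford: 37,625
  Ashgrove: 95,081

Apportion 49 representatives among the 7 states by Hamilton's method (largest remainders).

The standard divisor is 461509/49 ≈ 9418.551.
Standard quotas: Oakdale 8.9192, Rivermont 6.8331, Pinehurst 9.9436, Claybrook 5.4054, Stonebridge 3.8089, Millford 3.9948, Ashgrove 10.0951.
Lower quotas: Oakdale 8, Rivermont 6, Pinehurst 9, Claybrook 5, Stonebridge 3, Millford 3, Ashgrove 10 (sum 44, leaving 5 seats).
Remainders in descending order: Millford 0.9948, Pinehurst 0.9436, Oakdale 0.9192, Rivermont 0.8331, Stonebridge 0.8089, Claybrook 0.4054, Ashgrove 0.0951.
Largest remainders: Millford, Pinehurst, Oakdale, Rivermont, Stonebridge receive the extra seats.

Oakdale: 9, Rivermont: 7, Pinehurst: 10, Claybrook: 5, Stonebridge: 4, Millford: 4, Ashgrove: 10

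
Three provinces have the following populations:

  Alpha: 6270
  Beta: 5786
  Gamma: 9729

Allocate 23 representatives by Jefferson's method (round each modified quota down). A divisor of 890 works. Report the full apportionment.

Alpha=7; Beta=6; Gamma=10

With modified divisor 890: modified quotas Alpha 7.045, Beta 6.501, Gamma 10.931.
Rounding down: Alpha 7, Beta 6, Gamma 10 (total 23).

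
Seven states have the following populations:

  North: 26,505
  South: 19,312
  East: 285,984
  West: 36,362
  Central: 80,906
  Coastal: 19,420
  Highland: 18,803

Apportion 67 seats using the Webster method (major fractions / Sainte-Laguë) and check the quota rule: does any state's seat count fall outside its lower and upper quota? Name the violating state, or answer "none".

East

Standard quotas: North 3.644, South 2.655, East 39.321, West 5.000, Central 11.124, Coastal 2.670, Highland 2.585.
Webster allocation: North 4, South 3, East 38, West 5, Central 11, Coastal 3, Highland 3.
East has quota 39.321 (lower 39, upper 40) but receives 38 — outside the quota interval.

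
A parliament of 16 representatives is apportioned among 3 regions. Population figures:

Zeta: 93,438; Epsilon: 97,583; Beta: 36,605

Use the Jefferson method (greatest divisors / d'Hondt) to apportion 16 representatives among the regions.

Zeta: 7; Epsilon: 7; Beta: 2

Standard divisor 227626/16 ≈ 14226.625; standard quotas: Zeta 6.568, Epsilon 6.859, Beta 2.573.
Rounding down gives 6, 6, 2 = 14 seats, so the divisor must be adjusted.
With modified divisor 12800: modified quotas Zeta 7.300, Epsilon 7.624, Beta 2.860.
Rounding down: Zeta 7, Epsilon 7, Beta 2 (total 16).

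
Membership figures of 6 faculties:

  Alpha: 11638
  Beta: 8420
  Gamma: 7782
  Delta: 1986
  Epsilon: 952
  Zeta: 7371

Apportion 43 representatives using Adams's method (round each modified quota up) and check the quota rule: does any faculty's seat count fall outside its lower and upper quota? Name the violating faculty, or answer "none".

none

Standard quotas: Alpha 13.118, Beta 9.491, Gamma 8.772, Delta 2.239, Epsilon 1.073, Zeta 8.308.
Adams allocation: Alpha 13, Beta 9, Gamma 9, Delta 3, Epsilon 1, Zeta 8.
Every allocation lies between the lower and upper quota.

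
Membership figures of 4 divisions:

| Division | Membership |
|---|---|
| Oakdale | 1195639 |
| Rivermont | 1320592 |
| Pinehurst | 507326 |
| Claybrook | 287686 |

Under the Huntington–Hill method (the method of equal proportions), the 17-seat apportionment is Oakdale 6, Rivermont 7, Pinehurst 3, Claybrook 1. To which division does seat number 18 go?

Claybrook

Priority for the next seat is population ÷ (√(s·(s+1))).
Priorities: Oakdale 184491.103, Rivermont 176471.529, Pinehurst 146452.401, Claybrook 203424.721.
Highest priority: Claybrook.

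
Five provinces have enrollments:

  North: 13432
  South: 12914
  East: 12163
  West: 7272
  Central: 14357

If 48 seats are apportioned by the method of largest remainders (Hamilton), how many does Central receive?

Total 60138; standard divisor 60138/48 ≈ 1252.875.
Standard quotas: North 10.7209, South 10.3075, East 9.7081, West 5.8043, Central 11.4592.
Lower quotas: North 10, South 10, East 9, West 5, Central 11 (sum 45, leaving 3 seats).
Remainders in descending order: West 0.8043, North 0.7209, East 0.7081, Central 0.4592, South 0.3075.
Largest remainders: West, North, East receive the extra seats.
Central receives 11.

11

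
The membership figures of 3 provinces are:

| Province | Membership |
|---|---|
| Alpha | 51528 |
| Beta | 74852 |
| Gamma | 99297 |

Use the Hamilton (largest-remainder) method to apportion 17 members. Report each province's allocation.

Alpha 4, Beta 6, Gamma 7

The standard divisor is 225677/17 ≈ 13275.118.
Standard quotas: Alpha 3.8815, Beta 5.6385, Gamma 7.4799.
Lower quotas: Alpha 3, Beta 5, Gamma 7 (sum 15, leaving 2 seats).
Remainders in descending order: Alpha 0.8815, Beta 0.6385, Gamma 0.4799.
Largest remainders: Alpha, Beta receive the extra seats.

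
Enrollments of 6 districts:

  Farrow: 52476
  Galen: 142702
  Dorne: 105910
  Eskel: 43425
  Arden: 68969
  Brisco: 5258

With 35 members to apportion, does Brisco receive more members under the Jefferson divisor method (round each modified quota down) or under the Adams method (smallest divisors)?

Adams

Jefferson: Farrow 4, Galen 13, Dorne 9, Eskel 3, Arden 6, Brisco 0.
Adams: Farrow 4, Galen 11, Dorne 9, Eskel 4, Arden 6, Brisco 1.
Brisco gets 0 under Jefferson and 1 under Adams.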